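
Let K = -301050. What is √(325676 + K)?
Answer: √24626 ≈ 156.93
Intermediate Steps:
√(325676 + K) = √(325676 - 301050) = √24626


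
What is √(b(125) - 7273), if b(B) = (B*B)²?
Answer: 54*√83722 ≈ 15625.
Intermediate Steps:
b(B) = B⁴ (b(B) = (B²)² = B⁴)
√(b(125) - 7273) = √(125⁴ - 7273) = √(244140625 - 7273) = √244133352 = 54*√83722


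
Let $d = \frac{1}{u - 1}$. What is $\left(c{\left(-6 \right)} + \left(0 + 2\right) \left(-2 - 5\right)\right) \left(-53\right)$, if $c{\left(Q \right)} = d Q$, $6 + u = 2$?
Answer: $\frac{3392}{5} \approx 678.4$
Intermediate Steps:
$u = -4$ ($u = -6 + 2 = -4$)
$d = - \frac{1}{5}$ ($d = \frac{1}{-4 - 1} = \frac{1}{-5} = - \frac{1}{5} \approx -0.2$)
$c{\left(Q \right)} = - \frac{Q}{5}$
$\left(c{\left(-6 \right)} + \left(0 + 2\right) \left(-2 - 5\right)\right) \left(-53\right) = \left(\left(- \frac{1}{5}\right) \left(-6\right) + \left(0 + 2\right) \left(-2 - 5\right)\right) \left(-53\right) = \left(\frac{6}{5} + 2 \left(-7\right)\right) \left(-53\right) = \left(\frac{6}{5} - 14\right) \left(-53\right) = \left(- \frac{64}{5}\right) \left(-53\right) = \frac{3392}{5}$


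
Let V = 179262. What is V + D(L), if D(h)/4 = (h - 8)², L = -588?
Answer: 1600126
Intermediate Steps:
D(h) = 4*(-8 + h)² (D(h) = 4*(h - 8)² = 4*(-8 + h)²)
V + D(L) = 179262 + 4*(-8 - 588)² = 179262 + 4*(-596)² = 179262 + 4*355216 = 179262 + 1420864 = 1600126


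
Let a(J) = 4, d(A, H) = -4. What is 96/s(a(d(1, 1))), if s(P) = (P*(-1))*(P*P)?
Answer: -3/2 ≈ -1.5000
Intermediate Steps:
s(P) = -P³ (s(P) = (-P)*P² = -P³)
96/s(a(d(1, 1))) = 96/((-1*4³)) = 96/((-1*64)) = 96/(-64) = 96*(-1/64) = -3/2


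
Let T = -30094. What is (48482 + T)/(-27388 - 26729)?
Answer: -18388/54117 ≈ -0.33978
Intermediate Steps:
(48482 + T)/(-27388 - 26729) = (48482 - 30094)/(-27388 - 26729) = 18388/(-54117) = 18388*(-1/54117) = -18388/54117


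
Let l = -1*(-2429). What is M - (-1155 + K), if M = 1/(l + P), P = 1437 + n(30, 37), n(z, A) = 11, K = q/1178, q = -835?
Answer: 5278245903/4567106 ≈ 1155.7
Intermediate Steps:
l = 2429
K = -835/1178 ≈ -0.70883
P = 1448 (P = 1437 + 11 = 1448)
M = 1/3877 (M = 1/(2429 + 1448) = 1/3877 ≈ 0.00025793)
M - (-1155 + K) = 1/3877 - (-1155 - 835/1178) = 1/3877 - 1*(-1361425/1178) = 1/3877 + 1361425/1178 = 5278245903/4567106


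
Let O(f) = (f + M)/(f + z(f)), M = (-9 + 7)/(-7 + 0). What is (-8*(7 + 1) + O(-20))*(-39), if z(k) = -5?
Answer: 431418/175 ≈ 2465.2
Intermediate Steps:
M = 2/7 (M = -2/(-7) = -2*(-⅐) = 2/7 ≈ 0.28571)
O(f) = (2/7 + f)/(-5 + f) (O(f) = (f + 2/7)/(f - 5) = (2/7 + f)/(-5 + f))
(-8*(7 + 1) + O(-20))*(-39) = (-8*(7 + 1) + (2/7 - 20)/(-5 - 20))*(-39) = (-8*8 - 138/7/(-25))*(-39) = (-64 - 1/25*(-138/7))*(-39) = (-64 + 138/175)*(-39) = -11062/175*(-39) = 431418/175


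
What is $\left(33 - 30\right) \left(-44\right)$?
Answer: $-132$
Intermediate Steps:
$\left(33 - 30\right) \left(-44\right) = 3 \left(-44\right) = -132$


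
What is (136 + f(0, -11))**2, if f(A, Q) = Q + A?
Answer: 15625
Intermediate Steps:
f(A, Q) = A + Q
(136 + f(0, -11))**2 = (136 + (0 - 11))**2 = (136 - 11)**2 = 125**2 = 15625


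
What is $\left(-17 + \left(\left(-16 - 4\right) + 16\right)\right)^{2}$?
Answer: $441$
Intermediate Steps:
$\left(-17 + \left(\left(-16 - 4\right) + 16\right)\right)^{2} = \left(-17 + \left(-20 + 16\right)\right)^{2} = \left(-17 - 4\right)^{2} = \left(-21\right)^{2} = 441$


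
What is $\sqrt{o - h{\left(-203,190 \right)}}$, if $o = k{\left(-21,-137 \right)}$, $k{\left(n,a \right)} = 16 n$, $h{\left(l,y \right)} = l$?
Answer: $i \sqrt{133} \approx 11.533 i$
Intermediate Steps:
$o = -336$ ($o = 16 \left(-21\right) = -336$)
$\sqrt{o - h{\left(-203,190 \right)}} = \sqrt{-336 - -203} = \sqrt{-336 + 203} = \sqrt{-133} = i \sqrt{133}$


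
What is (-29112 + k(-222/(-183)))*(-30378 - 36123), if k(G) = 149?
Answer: 1926068463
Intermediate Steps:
(-29112 + k(-222/(-183)))*(-30378 - 36123) = (-29112 + 149)*(-30378 - 36123) = -28963*(-66501) = 1926068463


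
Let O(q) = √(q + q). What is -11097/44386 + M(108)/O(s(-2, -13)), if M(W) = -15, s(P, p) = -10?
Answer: -11097/44386 + 3*I*√5/2 ≈ -0.25001 + 3.3541*I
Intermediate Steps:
O(q) = √2*√q (O(q) = √(2*q) = √2*√q)
-11097/44386 + M(108)/O(s(-2, -13)) = -11097/44386 - 15*(-I*√5/10) = -11097/44386 - (-3)*I*√5/2 = -11097/44386 + 3*I*√5/2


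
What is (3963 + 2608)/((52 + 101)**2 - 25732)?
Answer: -6571/2323 ≈ -2.8287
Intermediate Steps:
(3963 + 2608)/((52 + 101)**2 - 25732) = 6571/(153**2 - 25732) = 6571/(23409 - 25732) = 6571/(-2323) = 6571*(-1/2323) = -6571/2323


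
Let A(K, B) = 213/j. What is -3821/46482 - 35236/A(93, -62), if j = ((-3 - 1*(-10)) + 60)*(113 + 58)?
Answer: -6254910284179/3300222 ≈ -1.8953e+6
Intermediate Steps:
j = 11457 (j = ((-3 + 10) + 60)*171 = (7 + 60)*171 = 67*171 = 11457)
A(K, B) = 71/3819 (A(K, B) = 213/11457 = 213*(1/11457) = 71/3819)
-3821/46482 - 35236/A(93, -62) = -3821/46482 - 35236/71/3819 = -3821*1/46482 - 35236*3819/71 = -3821/46482 - 134566284/71 = -6254910284179/3300222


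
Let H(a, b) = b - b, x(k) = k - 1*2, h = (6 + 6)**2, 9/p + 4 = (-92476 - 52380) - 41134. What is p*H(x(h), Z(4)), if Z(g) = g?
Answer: 0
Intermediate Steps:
p = -1/20666 (p = 9/(-4 + ((-92476 - 52380) - 41134)) = 9/(-4 + (-144856 - 41134)) = 9/(-4 - 185990) = 9/(-185994) = 9*(-1/185994) = -1/20666 ≈ -4.8389e-5)
h = 144 (h = 12**2 = 144)
x(k) = -2 + k (x(k) = k - 2 = -2 + k)
H(a, b) = 0
p*H(x(h), Z(4)) = -1/20666*0 = 0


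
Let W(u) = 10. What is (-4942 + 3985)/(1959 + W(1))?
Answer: -87/179 ≈ -0.48603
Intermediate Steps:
(-4942 + 3985)/(1959 + W(1)) = (-4942 + 3985)/(1959 + 10) = -957/1969 = -957*1/1969 = -87/179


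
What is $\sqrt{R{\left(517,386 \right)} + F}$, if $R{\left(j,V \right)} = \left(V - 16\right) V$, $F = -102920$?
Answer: $10 \sqrt{399} \approx 199.75$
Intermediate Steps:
$R{\left(j,V \right)} = V \left(-16 + V\right)$ ($R{\left(j,V \right)} = \left(-16 + V\right) V = V \left(-16 + V\right)$)
$\sqrt{R{\left(517,386 \right)} + F} = \sqrt{386 \left(-16 + 386\right) - 102920} = \sqrt{386 \cdot 370 - 102920} = \sqrt{142820 - 102920} = \sqrt{39900} = 10 \sqrt{399}$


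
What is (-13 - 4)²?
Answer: 289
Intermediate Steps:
(-13 - 4)² = (-17)² = 289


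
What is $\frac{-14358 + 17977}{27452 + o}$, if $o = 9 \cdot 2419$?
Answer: $\frac{3619}{49223} \approx 0.073523$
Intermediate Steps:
$o = 21771$
$\frac{-14358 + 17977}{27452 + o} = \frac{-14358 + 17977}{27452 + 21771} = \frac{3619}{49223}$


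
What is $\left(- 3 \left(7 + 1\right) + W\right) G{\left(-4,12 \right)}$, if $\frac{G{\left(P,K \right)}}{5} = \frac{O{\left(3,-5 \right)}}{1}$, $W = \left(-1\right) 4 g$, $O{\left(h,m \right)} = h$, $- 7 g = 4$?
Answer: $- \frac{2280}{7} \approx -325.71$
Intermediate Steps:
$g = - \frac{4}{7}$ ($g = \left(- \frac{1}{7}\right) 4 = - \frac{4}{7} \approx -0.57143$)
$W = \frac{16}{7}$ ($W = \left(-1\right) 4 \left(- \frac{4}{7}\right) = \left(-4\right) \left(- \frac{4}{7}\right) = \frac{16}{7} \approx 2.2857$)
$G{\left(P,K \right)} = 15$ ($G{\left(P,K \right)} = 5 \cdot \frac{3}{1} = 5 \cdot 3 \cdot 1 = 5 \cdot 3 = 15$)
$\left(- 3 \left(7 + 1\right) + W\right) G{\left(-4,12 \right)} = \left(- 3 \left(7 + 1\right) + \frac{16}{7}\right) 15 = \left(\left(-3\right) 8 + \frac{16}{7}\right) 15 = \left(-24 + \frac{16}{7}\right) 15 = \left(- \frac{152}{7}\right) 15 = - \frac{2280}{7}$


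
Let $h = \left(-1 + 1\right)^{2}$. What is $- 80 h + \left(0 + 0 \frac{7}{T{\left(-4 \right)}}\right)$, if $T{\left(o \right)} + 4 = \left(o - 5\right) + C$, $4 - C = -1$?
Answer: $0$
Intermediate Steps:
$C = 5$ ($C = 4 - -1 = 4 + 1 = 5$)
$h = 0$ ($h = 0^{2} = 0$)
$T{\left(o \right)} = -4 + o$ ($T{\left(o \right)} = -4 + \left(\left(o - 5\right) + 5\right) = -4 + \left(\left(-5 + o\right) + 5\right) = -4 + o$)
$- 80 h + \left(0 + 0 \frac{7}{T{\left(-4 \right)}}\right) = \left(-80\right) 0 + \left(0 + 0 \frac{7}{-4 - 4}\right) = 0 + \left(0 + 0 \frac{7}{-8}\right) = 0 + \left(0 + 0 \cdot 7 \left(- \frac{1}{8}\right)\right) = 0 + \left(0 + 0 \left(- \frac{7}{8}\right)\right) = 0 + \left(0 + 0\right) = 0 + 0 = 0$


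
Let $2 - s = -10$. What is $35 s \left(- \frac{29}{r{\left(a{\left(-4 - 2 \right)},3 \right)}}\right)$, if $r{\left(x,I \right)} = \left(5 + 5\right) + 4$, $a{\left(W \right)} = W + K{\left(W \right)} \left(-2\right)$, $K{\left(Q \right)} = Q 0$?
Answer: $-870$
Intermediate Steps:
$s = 12$ ($s = 2 - -10 = 2 + 10 = 12$)
$K{\left(Q \right)} = 0$
$a{\left(W \right)} = W$ ($a{\left(W \right)} = W + 0 \left(-2\right) = W + 0 = W$)
$r{\left(x,I \right)} = 14$ ($r{\left(x,I \right)} = 10 + 4 = 14$)
$35 s \left(- \frac{29}{r{\left(a{\left(-4 - 2 \right)},3 \right)}}\right) = 35 \cdot 12 \left(- \frac{29}{14}\right) = 420 \left(\left(-29\right) \frac{1}{14}\right) = 420 \left(- \frac{29}{14}\right) = -870$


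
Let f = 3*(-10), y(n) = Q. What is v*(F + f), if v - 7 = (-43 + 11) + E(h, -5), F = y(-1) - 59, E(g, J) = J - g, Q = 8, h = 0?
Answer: 2430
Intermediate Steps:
y(n) = 8
f = -30
F = -51 (F = 8 - 59 = -51)
v = -30 (v = 7 + ((-43 + 11) + (-5 - 1*0)) = 7 + (-32 + (-5 + 0)) = 7 + (-32 - 5) = 7 - 37 = -30)
v*(F + f) = -30*(-51 - 30) = -30*(-81) = 2430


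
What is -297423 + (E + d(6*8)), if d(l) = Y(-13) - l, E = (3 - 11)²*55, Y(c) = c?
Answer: -293964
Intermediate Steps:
E = 3520 (E = (-8)²*55 = 64*55 = 3520)
d(l) = -13 - l
-297423 + (E + d(6*8)) = -297423 + (3520 + (-13 - 6*8)) = -297423 + (3520 + (-13 - 1*48)) = -297423 + (3520 + (-13 - 48)) = -297423 + (3520 - 61) = -297423 + 3459 = -293964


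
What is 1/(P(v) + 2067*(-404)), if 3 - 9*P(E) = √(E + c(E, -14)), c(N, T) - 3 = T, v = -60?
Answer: -67640481/56484378640952 + 9*I*√71/56484378640952 ≈ -1.1975e-6 + 1.3426e-12*I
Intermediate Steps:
c(N, T) = 3 + T
P(E) = ⅓ - √(-11 + E)/9 (P(E) = ⅓ - √(E + (3 - 14))/9 = ⅓ - √(E - 11)/9 = ⅓ - √(-11 + E)/9)
1/(P(v) + 2067*(-404)) = 1/((⅓ - √(-11 - 60)/9) + 2067*(-404)) = 1/((⅓ - I*√71/9) - 835068) = 1/(-2505203/3 - I*√71/9)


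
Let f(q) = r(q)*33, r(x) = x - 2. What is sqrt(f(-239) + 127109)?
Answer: 2*sqrt(29789) ≈ 345.19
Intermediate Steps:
r(x) = -2 + x
f(q) = -66 + 33*q (f(q) = (-2 + q)*33 = -66 + 33*q)
sqrt(f(-239) + 127109) = sqrt((-66 + 33*(-239)) + 127109) = sqrt((-66 - 7887) + 127109) = sqrt(-7953 + 127109) = sqrt(119156) = 2*sqrt(29789)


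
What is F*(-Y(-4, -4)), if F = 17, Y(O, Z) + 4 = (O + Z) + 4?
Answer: 136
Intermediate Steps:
Y(O, Z) = O + Z (Y(O, Z) = -4 + ((O + Z) + 4) = -4 + (4 + O + Z) = O + Z)
F*(-Y(-4, -4)) = 17*(-(-4 - 4)) = 17*(-1*(-8)) = 17*8 = 136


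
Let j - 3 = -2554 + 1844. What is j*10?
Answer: -7070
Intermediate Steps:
j = -707 (j = 3 + (-2554 + 1844) = 3 - 710 = -707)
j*10 = -707*10 = -7070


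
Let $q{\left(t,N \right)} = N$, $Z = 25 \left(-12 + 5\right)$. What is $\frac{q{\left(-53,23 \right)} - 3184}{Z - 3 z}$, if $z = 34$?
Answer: $\frac{3161}{277} \approx 11.412$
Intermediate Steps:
$Z = -175$ ($Z = 25 \left(-7\right) = -175$)
$\frac{q{\left(-53,23 \right)} - 3184}{Z - 3 z} = \frac{23 - 3184}{-175 - 102} = - \frac{3161}{-175 - 102} = - \frac{3161}{-277} = \left(-3161\right) \left(- \frac{1}{277}\right) = \frac{3161}{277}$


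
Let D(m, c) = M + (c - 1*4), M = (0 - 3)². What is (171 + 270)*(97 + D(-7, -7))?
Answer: 41895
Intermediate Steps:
M = 9 (M = (-3)² = 9)
D(m, c) = 5 + c (D(m, c) = 9 + (c - 1*4) = 9 + (c - 4) = 9 + (-4 + c) = 5 + c)
(171 + 270)*(97 + D(-7, -7)) = (171 + 270)*(97 + (5 - 7)) = 441*(97 - 2) = 441*95 = 41895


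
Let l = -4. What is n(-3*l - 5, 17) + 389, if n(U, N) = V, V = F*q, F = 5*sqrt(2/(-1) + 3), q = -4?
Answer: 369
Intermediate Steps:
F = 5 (F = 5*sqrt(2*(-1) + 3) = 5*sqrt(-2 + 3) = 5*sqrt(1) = 5*1 = 5)
V = -20 (V = 5*(-4) = -20)
n(U, N) = -20
n(-3*l - 5, 17) + 389 = -20 + 389 = 369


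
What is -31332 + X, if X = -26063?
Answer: -57395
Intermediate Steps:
-31332 + X = -31332 - 26063 = -57395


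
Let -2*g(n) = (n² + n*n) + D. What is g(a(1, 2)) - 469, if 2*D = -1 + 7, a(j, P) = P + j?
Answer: -959/2 ≈ -479.50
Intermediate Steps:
D = 3 (D = (-1 + 7)/2 = (½)*6 = 3)
g(n) = -3/2 - n² (g(n) = -((n² + n*n) + 3)/2 = -((n² + n²) + 3)/2 = -(2*n² + 3)/2 = -(3 + 2*n²)/2 = -3/2 - n²)
g(a(1, 2)) - 469 = (-3/2 - (2 + 1)²) - 469 = (-3/2 - 1*3²) - 469 = (-3/2 - 1*9) - 469 = (-3/2 - 9) - 469 = -21/2 - 469 = -959/2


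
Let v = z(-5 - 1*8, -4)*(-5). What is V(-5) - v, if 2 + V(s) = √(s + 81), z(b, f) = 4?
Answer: 18 + 2*√19 ≈ 26.718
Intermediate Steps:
V(s) = -2 + √(81 + s) (V(s) = -2 + √(s + 81) = -2 + √(81 + s))
v = -20 (v = 4*(-5) = -20)
V(-5) - v = (-2 + √(81 - 5)) - 1*(-20) = (-2 + √76) + 20 = (-2 + 2*√19) + 20 = 18 + 2*√19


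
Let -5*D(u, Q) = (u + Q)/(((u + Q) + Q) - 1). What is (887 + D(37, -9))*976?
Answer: 38943376/45 ≈ 8.6541e+5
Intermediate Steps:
D(u, Q) = -(Q + u)/(5*(-1 + u + 2*Q)) (D(u, Q) = -(u + Q)/(5*(((u + Q) + Q) - 1)) = -(Q + u)/(5*(((Q + u) + Q) - 1)) = -(Q + u)/(5*((u + 2*Q) - 1)) = -(Q + u)/(5*(-1 + u + 2*Q)))
(887 + D(37, -9))*976 = (887 + (-1*(-9) - 1*37)/(5*(-1 + 37 + 2*(-9))))*976 = (887 + (9 - 37)/(5*(-1 + 37 - 18)))*976 = (887 + (⅕)*(-28)/18)*976 = (887 + (⅕)*(1/18)*(-28))*976 = (887 - 14/45)*976 = (39901/45)*976 = 38943376/45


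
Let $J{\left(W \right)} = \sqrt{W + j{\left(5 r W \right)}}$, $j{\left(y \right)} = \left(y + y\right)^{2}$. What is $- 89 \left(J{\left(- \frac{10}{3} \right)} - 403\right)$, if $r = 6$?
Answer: $35867 - \frac{1157 \sqrt{2130}}{3} \approx 18068.0$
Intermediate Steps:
$j{\left(y \right)} = 4 y^{2}$ ($j{\left(y \right)} = \left(2 y\right)^{2} = 4 y^{2}$)
$J{\left(W \right)} = \sqrt{W + 3600 W^{2}}$ ($J{\left(W \right)} = \sqrt{W + 4 \left(5 \cdot 6 W\right)^{2}} = \sqrt{W + 4 \left(30 W\right)^{2}} = \sqrt{W + 4 \cdot 900 W^{2}} = \sqrt{W + 3600 W^{2}}$)
$- 89 \left(J{\left(- \frac{10}{3} \right)} - 403\right) = - 89 \left(\sqrt{- \frac{10}{3} \left(1 + 3600 \left(- \frac{10}{3}\right)\right)} - 403\right) = - 89 \left(\sqrt{\left(-10\right) \frac{1}{3} \left(1 + 3600 \left(\left(-10\right) \frac{1}{3}\right)\right)} - 403\right) = - 89 \left(\sqrt{- \frac{10 \left(1 + 3600 \left(- \frac{10}{3}\right)\right)}{3}} - 403\right) = - 89 \left(\sqrt{- \frac{10 \left(1 - 12000\right)}{3}} - 403\right) = - 89 \left(\sqrt{\left(- \frac{10}{3}\right) \left(-11999\right)} - 403\right) = - 89 \left(\sqrt{\frac{119990}{3}} - 403\right) = - 89 \left(\frac{13 \sqrt{2130}}{3} - 403\right) = - 89 \left(-403 + \frac{13 \sqrt{2130}}{3}\right) = 35867 - \frac{1157 \sqrt{2130}}{3}$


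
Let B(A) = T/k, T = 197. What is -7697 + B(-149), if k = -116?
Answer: -893049/116 ≈ -7698.7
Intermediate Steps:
B(A) = -197/116 (B(A) = 197/(-116) = 197*(-1/116) = -197/116)
-7697 + B(-149) = -7697 - 197/116 = -893049/116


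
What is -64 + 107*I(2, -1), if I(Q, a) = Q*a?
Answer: -278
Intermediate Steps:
-64 + 107*I(2, -1) = -64 + 107*(2*(-1)) = -64 + 107*(-2) = -64 - 214 = -278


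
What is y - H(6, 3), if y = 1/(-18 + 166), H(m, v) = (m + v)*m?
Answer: -7991/148 ≈ -53.993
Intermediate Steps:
H(m, v) = m*(m + v)
y = 1/148 ≈ 0.0067568
y - H(6, 3) = 1/148 - 6*(6 + 3) = 1/148 - 6*9 = 1/148 - 1*54 = 1/148 - 54 = -7991/148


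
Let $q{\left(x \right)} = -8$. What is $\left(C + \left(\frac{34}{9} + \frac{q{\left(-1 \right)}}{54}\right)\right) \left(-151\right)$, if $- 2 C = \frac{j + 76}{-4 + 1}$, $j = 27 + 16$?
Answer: $- \frac{191317}{54} \approx -3542.9$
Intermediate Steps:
$j = 43$
$C = \frac{119}{6}$ ($C = - \frac{\left(43 + 76\right) \frac{1}{-4 + 1}}{2} = - \frac{119 \frac{1}{-3}}{2} = - \frac{119 \left(- \frac{1}{3}\right)}{2} = \left(- \frac{1}{2}\right) \left(- \frac{119}{3}\right) = \frac{119}{6} \approx 19.833$)
$\left(C + \left(\frac{34}{9} + \frac{q{\left(-1 \right)}}{54}\right)\right) \left(-151\right) = \left(\frac{119}{6} + \left(\frac{34}{9} - \frac{8}{54}\right)\right) \left(-151\right) = \left(\frac{119}{6} + \left(34 \cdot \frac{1}{9} - \frac{4}{27}\right)\right) \left(-151\right) = \left(\frac{119}{6} + \left(\frac{34}{9} - \frac{4}{27}\right)\right) \left(-151\right) = \left(\frac{119}{6} + \frac{98}{27}\right) \left(-151\right) = \frac{1267}{54} \left(-151\right) = - \frac{191317}{54}$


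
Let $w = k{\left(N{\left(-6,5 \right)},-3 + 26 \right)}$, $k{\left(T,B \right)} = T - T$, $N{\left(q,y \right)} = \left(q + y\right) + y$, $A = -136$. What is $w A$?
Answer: $0$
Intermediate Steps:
$N{\left(q,y \right)} = q + 2 y$
$k{\left(T,B \right)} = 0$
$w = 0$
$w A = 0 \left(-136\right) = 0$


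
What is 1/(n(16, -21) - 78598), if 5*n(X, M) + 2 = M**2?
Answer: -5/392551 ≈ -1.2737e-5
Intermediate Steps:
n(X, M) = -2/5 + M**2/5
1/(n(16, -21) - 78598) = 1/((-2/5 + (1/5)*(-21)**2) - 78598) = 1/((-2/5 + (1/5)*441) - 78598) = 1/((-2/5 + 441/5) - 78598) = 1/(439/5 - 78598) = 1/(-392551/5) = -5/392551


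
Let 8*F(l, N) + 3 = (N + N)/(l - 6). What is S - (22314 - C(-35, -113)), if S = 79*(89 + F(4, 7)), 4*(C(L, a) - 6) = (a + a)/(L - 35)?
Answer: -538123/35 ≈ -15375.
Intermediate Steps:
F(l, N) = -3/8 + N/(4*(-6 + l)) (F(l, N) = -3/8 + ((N + N)/(l - 6))/8 = -3/8 + ((2*N)/(-6 + l))/8 = -3/8 + (2*N/(-6 + l))/8 = -3/8 + N/(4*(-6 + l)))
C(L, a) = 6 + a/(2*(-35 + L)) (C(L, a) = 6 + ((a + a)/(L - 35))/4 = 6 + ((2*a)/(-35 + L))/4 = 6 + (2*a/(-35 + L))/4 = 6 + a/(2*(-35 + L)))
S = 27729/4 (S = 79*(89 + (18 - 3*4 + 2*7)/(8*(-6 + 4))) = 79*(89 + (1/8)*(18 - 12 + 14)/(-2)) = 79*(89 + (1/8)*(-1/2)*20) = 79*(89 - 5/4) = 79*(351/4) = 27729/4 ≈ 6932.3)
S - (22314 - C(-35, -113)) = 27729/4 - (22314 - (-420 - 113 + 12*(-35))/(2*(-35 - 35))) = 27729/4 - (22314 - (-420 - 113 - 420)/(2*(-70))) = 27729/4 - (22314 - (-1)*(-953)/(2*70)) = 27729/4 - (22314 - 1*953/140) = 27729/4 - (22314 - 953/140) = 27729/4 - 1*3123007/140 = 27729/4 - 3123007/140 = -538123/35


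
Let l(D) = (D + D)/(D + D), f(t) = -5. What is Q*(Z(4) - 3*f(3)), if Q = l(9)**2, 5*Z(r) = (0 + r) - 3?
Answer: 76/5 ≈ 15.200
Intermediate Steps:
l(D) = 1 (l(D) = (2*D)/((2*D)) = (2*D)*(1/(2*D)) = 1)
Z(r) = -3/5 + r/5 (Z(r) = ((0 + r) - 3)/5 = (r - 3)/5 = (-3 + r)/5 = -3/5 + r/5)
Q = 1 (Q = 1**2 = 1)
Q*(Z(4) - 3*f(3)) = 1*((-3/5 + (1/5)*4) - 3*(-5)) = 1*((-3/5 + 4/5) + 15) = 1*(1/5 + 15) = 1*(76/5) = 76/5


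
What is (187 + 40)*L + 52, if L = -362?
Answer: -82122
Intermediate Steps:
(187 + 40)*L + 52 = (187 + 40)*(-362) + 52 = 227*(-362) + 52 = -82174 + 52 = -82122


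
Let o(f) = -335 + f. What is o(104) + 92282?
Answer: 92051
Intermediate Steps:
o(104) + 92282 = (-335 + 104) + 92282 = -231 + 92282 = 92051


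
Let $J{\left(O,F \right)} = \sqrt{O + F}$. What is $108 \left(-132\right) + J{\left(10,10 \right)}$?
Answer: $-14256 + 2 \sqrt{5} \approx -14252.0$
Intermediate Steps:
$J{\left(O,F \right)} = \sqrt{F + O}$
$108 \left(-132\right) + J{\left(10,10 \right)} = 108 \left(-132\right) + \sqrt{10 + 10} = -14256 + \sqrt{20} = -14256 + 2 \sqrt{5}$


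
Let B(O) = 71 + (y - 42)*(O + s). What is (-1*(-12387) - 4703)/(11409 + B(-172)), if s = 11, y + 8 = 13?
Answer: 7684/17437 ≈ 0.44067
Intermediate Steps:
y = 5 (y = -8 + 13 = 5)
B(O) = -336 - 37*O (B(O) = 71 + (5 - 42)*(O + 11) = 71 - 37*(11 + O) = 71 + (-407 - 37*O) = -336 - 37*O)
(-1*(-12387) - 4703)/(11409 + B(-172)) = (-1*(-12387) - 4703)/(11409 + (-336 - 37*(-172))) = (12387 - 4703)/(11409 + (-336 + 6364)) = 7684/(11409 + 6028) = 7684/17437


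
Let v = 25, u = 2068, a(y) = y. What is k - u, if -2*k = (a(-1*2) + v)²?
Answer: -4665/2 ≈ -2332.5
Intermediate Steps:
k = -529/2 (k = -(-1*2 + 25)²/2 = -(-2 + 25)²/2 = -½*23² = -½*529 = -529/2 ≈ -264.50)
k - u = -529/2 - 1*2068 = -529/2 - 2068 = -4665/2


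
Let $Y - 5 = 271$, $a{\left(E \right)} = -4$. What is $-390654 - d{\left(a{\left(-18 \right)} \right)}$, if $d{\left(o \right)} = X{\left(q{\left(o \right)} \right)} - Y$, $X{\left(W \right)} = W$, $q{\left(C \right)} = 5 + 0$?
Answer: $-390383$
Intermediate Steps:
$q{\left(C \right)} = 5$
$Y = 276$ ($Y = 5 + 271 = 276$)
$d{\left(o \right)} = -271$ ($d{\left(o \right)} = 5 - 276 = -271$)
$-390654 - d{\left(a{\left(-18 \right)} \right)} = -390654 - -271 = -390654 + 271 = -390383$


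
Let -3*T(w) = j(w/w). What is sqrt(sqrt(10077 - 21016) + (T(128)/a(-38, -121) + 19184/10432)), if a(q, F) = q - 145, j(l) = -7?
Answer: sqrt(6499609841 + 3559076964*I*sqrt(10939))/59658 ≈ 7.2949 + 7.1687*I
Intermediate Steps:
T(w) = 7/3 (T(w) = -1/3*(-7) = 7/3)
a(q, F) = -145 + q
sqrt(sqrt(10077 - 21016) + (T(128)/a(-38, -121) + 19184/10432)) = sqrt(sqrt(10077 - 21016) + (7/(3*(-145 - 38)) + 19184/10432)) = sqrt(sqrt(-10939) + ((7/3)/(-183) + 19184*(1/10432))) = sqrt(I*sqrt(10939) + ((7/3)*(-1/183) + 1199/652)) = sqrt(I*sqrt(10939) + (-7/549 + 1199/652)) = sqrt(I*sqrt(10939) + 653687/357948) = sqrt(653687/357948 + I*sqrt(10939))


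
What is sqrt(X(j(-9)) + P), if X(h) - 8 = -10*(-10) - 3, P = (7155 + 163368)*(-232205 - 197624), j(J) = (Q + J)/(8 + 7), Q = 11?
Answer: I*sqrt(73295730462) ≈ 2.7073e+5*I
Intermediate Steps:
j(J) = 11/15 + J/15 (j(J) = (11 + J)/(8 + 7) = (11 + J)/15 = (11 + J)*(1/15) = 11/15 + J/15)
P = -73295730567 (P = 170523*(-429829) = -73295730567)
X(h) = 105 (X(h) = 8 + (-10*(-10) - 3) = 8 + (100 - 3) = 8 + 97 = 105)
sqrt(X(j(-9)) + P) = sqrt(105 - 73295730567) = sqrt(-73295730462) = I*sqrt(73295730462)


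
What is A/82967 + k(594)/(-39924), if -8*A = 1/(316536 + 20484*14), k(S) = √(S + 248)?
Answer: -1/400439893632 - √842/39924 ≈ -0.00072681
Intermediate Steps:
k(S) = √(248 + S)
A = -1/4826496 (A = -1/(8*(316536 + 20484*14)) = -1/(8*(316536 + 286776)) = -⅛/603312 = -⅛*1/603312 = -1/4826496 ≈ -2.0719e-7)
A/82967 + k(594)/(-39924) = -1/4826496/82967 + √(248 + 594)/(-39924) = -1/4826496*1/82967 + √842*(-1/39924) = -1/400439893632 - √842/39924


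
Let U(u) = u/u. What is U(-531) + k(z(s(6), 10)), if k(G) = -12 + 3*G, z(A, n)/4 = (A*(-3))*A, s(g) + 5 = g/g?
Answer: -587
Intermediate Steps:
s(g) = -4 (s(g) = -5 + g/g = -5 + 1 = -4)
U(u) = 1
z(A, n) = -12*A² (z(A, n) = 4*((A*(-3))*A) = 4*((-3*A)*A) = 4*(-3*A²) = -12*A²)
U(-531) + k(z(s(6), 10)) = 1 + (-12 + 3*(-12*(-4)²)) = 1 + (-12 + 3*(-12*16)) = 1 + (-12 + 3*(-192)) = 1 + (-12 - 576) = 1 - 588 = -587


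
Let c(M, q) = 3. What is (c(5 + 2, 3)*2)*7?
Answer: 42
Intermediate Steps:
(c(5 + 2, 3)*2)*7 = (3*2)*7 = 6*7 = 42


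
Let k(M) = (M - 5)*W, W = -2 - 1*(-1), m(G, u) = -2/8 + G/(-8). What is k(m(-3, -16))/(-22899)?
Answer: -13/61064 ≈ -0.00021289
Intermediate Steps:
m(G, u) = -1/4 - G/8 (m(G, u) = -2*1/8 + G*(-1/8) = -1/4 - G/8)
W = -1 (W = -2 + 1 = -1)
k(M) = 5 - M (k(M) = (M - 5)*(-1) = (-5 + M)*(-1) = 5 - M)
k(m(-3, -16))/(-22899) = (5 - (-1/4 - 1/8*(-3)))/(-22899) = (5 - (-1/4 + 3/8))*(-1/22899) = (5 - 1*1/8)*(-1/22899) = (5 - 1/8)*(-1/22899) = (39/8)*(-1/22899) = -13/61064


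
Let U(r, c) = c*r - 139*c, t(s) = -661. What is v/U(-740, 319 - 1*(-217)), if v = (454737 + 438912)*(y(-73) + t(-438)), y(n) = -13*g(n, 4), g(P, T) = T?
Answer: 212390579/157048 ≈ 1352.4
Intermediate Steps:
y(n) = -52 (y(n) = -13*4 = -52)
U(r, c) = -139*c + c*r
v = -637171737 (v = (454737 + 438912)*(-52 - 661) = 893649*(-713) = -637171737)
v/U(-740, 319 - 1*(-217)) = -637171737*1/((-139 - 740)*(319 - 1*(-217))) = -637171737*(-1/(879*(319 + 217))) = -637171737/(536*(-879)) = -637171737/(-471144) = -637171737*(-1/471144) = 212390579/157048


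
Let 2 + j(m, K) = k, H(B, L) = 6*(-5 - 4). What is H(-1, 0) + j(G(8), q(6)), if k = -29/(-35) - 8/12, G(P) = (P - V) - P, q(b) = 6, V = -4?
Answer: -5863/105 ≈ -55.838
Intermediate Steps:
H(B, L) = -54 (H(B, L) = 6*(-9) = -54)
G(P) = 4 (G(P) = (P - 1*(-4)) - P = (P + 4) - P = (4 + P) - P = 4)
k = 17/105 (k = -29*(-1/35) - 8*1/12 = 29/35 - ⅔ = 17/105 ≈ 0.16190)
j(m, K) = -193/105 (j(m, K) = -2 + 17/105 = -193/105)
H(-1, 0) + j(G(8), q(6)) = -54 - 193/105 = -5863/105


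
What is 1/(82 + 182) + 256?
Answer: 67585/264 ≈ 256.00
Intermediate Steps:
1/(82 + 182) + 256 = 1/264 + 256 = 67585/264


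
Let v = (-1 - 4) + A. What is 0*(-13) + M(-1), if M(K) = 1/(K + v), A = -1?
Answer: -⅐ ≈ -0.14286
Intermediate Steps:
v = -6 (v = (-1 - 4) - 1 = -5 - 1 = -6)
M(K) = 1/(-6 + K) (M(K) = 1/(K - 6) = 1/(-6 + K))
0*(-13) + M(-1) = 0*(-13) + 1/(-6 - 1) = 0 + 1/(-7) = 0 - ⅐ = -⅐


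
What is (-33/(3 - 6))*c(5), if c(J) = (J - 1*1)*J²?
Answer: 1100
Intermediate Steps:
c(J) = J²*(-1 + J) (c(J) = (J - 1)*J² = (-1 + J)*J² = J²*(-1 + J))
(-33/(3 - 6))*c(5) = (-33/(3 - 6))*(5²*(-1 + 5)) = (-33/(-3))*(25*4) = -33*(-⅓)*100 = 11*100 = 1100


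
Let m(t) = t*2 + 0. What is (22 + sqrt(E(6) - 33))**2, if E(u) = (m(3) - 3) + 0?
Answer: (22 + I*sqrt(30))**2 ≈ 454.0 + 241.0*I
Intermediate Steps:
m(t) = 2*t (m(t) = 2*t + 0 = 2*t)
E(u) = 3 (E(u) = (2*3 - 3) + 0 = (6 - 3) + 0 = 3 + 0 = 3)
(22 + sqrt(E(6) - 33))**2 = (22 + sqrt(3 - 33))**2 = (22 + sqrt(-30))**2 = (22 + I*sqrt(30))**2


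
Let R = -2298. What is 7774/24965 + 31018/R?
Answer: -378249859/28684785 ≈ -13.186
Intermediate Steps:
7774/24965 + 31018/R = 7774/24965 + 31018/(-2298) = 7774*(1/24965) + 31018*(-1/2298) = 7774/24965 - 15509/1149 = -378249859/28684785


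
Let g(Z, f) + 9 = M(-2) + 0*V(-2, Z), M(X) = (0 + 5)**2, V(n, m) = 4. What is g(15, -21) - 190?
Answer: -174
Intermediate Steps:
M(X) = 25 (M(X) = 5**2 = 25)
g(Z, f) = 16 (g(Z, f) = -9 + (25 + 0*4) = -9 + (25 + 0) = -9 + 25 = 16)
g(15, -21) - 190 = 16 - 190 = -174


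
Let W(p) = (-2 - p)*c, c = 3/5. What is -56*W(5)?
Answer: 1176/5 ≈ 235.20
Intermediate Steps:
c = 3/5 (c = 3*(1/5) = 3/5 ≈ 0.60000)
W(p) = -6/5 - 3*p/5 (W(p) = (-2 - p)*(3/5) = -6/5 - 3*p/5)
-56*W(5) = -56*(-6/5 - 3/5*5) = -56*(-6/5 - 3) = -56*(-21/5) = 1176/5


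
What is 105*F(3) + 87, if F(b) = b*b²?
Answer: 2922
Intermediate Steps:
F(b) = b³
105*F(3) + 87 = 105*3³ + 87 = 105*27 + 87 = 2835 + 87 = 2922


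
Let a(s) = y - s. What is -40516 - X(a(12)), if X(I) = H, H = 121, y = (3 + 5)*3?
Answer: -40637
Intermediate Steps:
y = 24 (y = 8*3 = 24)
a(s) = 24 - s
X(I) = 121
-40516 - X(a(12)) = -40516 - 1*121 = -40516 - 121 = -40637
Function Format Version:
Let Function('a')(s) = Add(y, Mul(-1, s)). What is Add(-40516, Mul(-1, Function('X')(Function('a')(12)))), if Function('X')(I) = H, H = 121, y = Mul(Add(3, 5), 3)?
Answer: -40637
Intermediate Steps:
y = 24 (y = Mul(8, 3) = 24)
Function('a')(s) = Add(24, Mul(-1, s))
Function('X')(I) = 121
Add(-40516, Mul(-1, Function('X')(Function('a')(12)))) = Add(-40516, Mul(-1, 121)) = Add(-40516, -121) = -40637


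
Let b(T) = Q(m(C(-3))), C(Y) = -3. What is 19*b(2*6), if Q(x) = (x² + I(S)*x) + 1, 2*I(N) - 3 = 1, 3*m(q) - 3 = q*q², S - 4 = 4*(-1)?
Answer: 931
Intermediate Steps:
S = 0 (S = 4 + 4*(-1) = 4 - 4 = 0)
m(q) = 1 + q³/3 (m(q) = 1 + (q*q²)/3 = 1 + q³/3)
I(N) = 2 (I(N) = 3/2 + (½)*1 = 3/2 + ½ = 2)
Q(x) = 1 + x² + 2*x (Q(x) = (x² + 2*x) + 1 = 1 + x² + 2*x)
b(T) = 49 (b(T) = 1 + (1 + (⅓)*(-3)³)² + 2*(1 + (⅓)*(-3)³) = 1 + (1 + (⅓)*(-27))² + 2*(1 + (⅓)*(-27)) = 1 + (1 - 9)² + 2*(1 - 9) = 1 + (-8)² + 2*(-8) = 1 + 64 - 16 = 49)
19*b(2*6) = 19*49 = 931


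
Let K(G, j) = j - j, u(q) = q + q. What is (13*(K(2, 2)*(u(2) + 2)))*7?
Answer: 0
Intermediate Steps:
u(q) = 2*q
K(G, j) = 0
(13*(K(2, 2)*(u(2) + 2)))*7 = (13*(0*(2*2 + 2)))*7 = (13*(0*(4 + 2)))*7 = (13*(0*6))*7 = (13*0)*7 = 0*7 = 0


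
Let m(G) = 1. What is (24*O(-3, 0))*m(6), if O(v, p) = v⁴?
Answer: 1944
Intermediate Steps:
(24*O(-3, 0))*m(6) = (24*(-3)⁴)*1 = (24*81)*1 = 1944*1 = 1944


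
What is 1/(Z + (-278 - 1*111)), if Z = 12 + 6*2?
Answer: -1/365 ≈ -0.0027397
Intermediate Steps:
Z = 24 (Z = 12 + 12 = 24)
1/(Z + (-278 - 1*111)) = 1/(24 + (-278 - 1*111)) = 1/(24 + (-278 - 111)) = 1/(24 - 389) = 1/(-365) = -1/365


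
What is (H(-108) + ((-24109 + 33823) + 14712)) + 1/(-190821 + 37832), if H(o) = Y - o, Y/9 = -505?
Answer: 3058097120/152989 ≈ 19989.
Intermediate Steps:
Y = -4545 (Y = 9*(-505) = -4545)
H(o) = -4545 - o
(H(-108) + ((-24109 + 33823) + 14712)) + 1/(-190821 + 37832) = ((-4545 - 1*(-108)) + ((-24109 + 33823) + 14712)) + 1/(-190821 + 37832) = ((-4545 + 108) + (9714 + 14712)) + 1/(-152989) = (-4437 + 24426) - 1/152989 = 19989 - 1/152989 = 3058097120/152989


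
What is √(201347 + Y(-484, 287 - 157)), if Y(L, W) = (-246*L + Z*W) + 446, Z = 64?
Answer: √329177 ≈ 573.74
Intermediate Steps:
Y(L, W) = 446 - 246*L + 64*W (Y(L, W) = (-246*L + 64*W) + 446 = 446 - 246*L + 64*W)
√(201347 + Y(-484, 287 - 157)) = √(201347 + (446 - 246*(-484) + 64*(287 - 157))) = √(201347 + (446 + 119064 + 64*130)) = √(201347 + (446 + 119064 + 8320)) = √(201347 + 127830) = √329177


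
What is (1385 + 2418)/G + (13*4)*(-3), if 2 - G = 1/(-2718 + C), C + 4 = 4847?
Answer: 7418531/4249 ≈ 1745.9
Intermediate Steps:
C = 4843 (C = -4 + 4847 = 4843)
G = 4249/2125 (G = 2 - 1/(-2718 + 4843) = 2 - 1/2125 = 4249/2125 ≈ 1.9995)
(1385 + 2418)/G + (13*4)*(-3) = (1385 + 2418)/(4249/2125) + (13*4)*(-3) = 3803*(2125/4249) + 52*(-3) = 8081375/4249 - 156 = 7418531/4249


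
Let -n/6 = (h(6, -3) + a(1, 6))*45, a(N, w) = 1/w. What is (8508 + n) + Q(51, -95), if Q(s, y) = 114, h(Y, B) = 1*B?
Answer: 9387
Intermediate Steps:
h(Y, B) = B
n = 765 (n = -6*(-3 + 1/6)*45 = -6*(-3 + ⅙)*45 = -(-17)*45 = -6*(-255/2) = 765)
(8508 + n) + Q(51, -95) = (8508 + 765) + 114 = 9273 + 114 = 9387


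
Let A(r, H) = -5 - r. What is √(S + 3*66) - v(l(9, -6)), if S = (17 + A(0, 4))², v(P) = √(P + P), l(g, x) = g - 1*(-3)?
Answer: -2*√6 + 3*√38 ≈ 13.594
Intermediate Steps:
l(g, x) = 3 + g (l(g, x) = g + 3 = 3 + g)
v(P) = √2*√P (v(P) = √(2*P) = √2*√P)
S = 144 (S = (17 + (-5 - 1*0))² = (17 + (-5 + 0))² = (17 - 5)² = 12² = 144)
√(S + 3*66) - v(l(9, -6)) = √(144 + 3*66) - √2*√(3 + 9) = √(144 + 198) - √2*√12 = √342 - √2*2*√3 = 3*√38 - 2*√6 = -2*√6 + 3*√38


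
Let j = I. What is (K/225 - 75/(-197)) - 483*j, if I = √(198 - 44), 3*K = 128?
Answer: 75841/132975 - 483*√154 ≈ -5993.3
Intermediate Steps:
K = 128/3 (K = (⅓)*128 = 128/3 ≈ 42.667)
I = √154 ≈ 12.410
j = √154 ≈ 12.410
(K/225 - 75/(-197)) - 483*j = ((128/3)/225 - 75/(-197)) - 483*√154 = ((128/3)*(1/225) - 75*(-1/197)) - 483*√154 = (128/675 + 75/197) - 483*√154 = 75841/132975 - 483*√154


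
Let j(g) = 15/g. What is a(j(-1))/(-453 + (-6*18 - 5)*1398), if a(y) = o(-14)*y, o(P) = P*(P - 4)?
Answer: 420/17603 ≈ 0.023860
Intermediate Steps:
o(P) = P*(-4 + P)
a(y) = 252*y (a(y) = (-14*(-4 - 14))*y = (-14*(-18))*y = 252*y)
a(j(-1))/(-453 + (-6*18 - 5)*1398) = (252*(15/(-1)))/(-453 + (-6*18 - 5)*1398) = (252*(15*(-1)))/(-453 + (-108 - 5)*1398) = (252*(-15))/(-453 - 113*1398) = -3780/(-453 - 157974) = -3780/(-158427) = -3780*(-1/158427) = 420/17603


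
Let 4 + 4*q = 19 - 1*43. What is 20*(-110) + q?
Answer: -2207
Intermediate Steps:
q = -7 (q = -1 + (19 - 1*43)/4 = -1 + (19 - 43)/4 = -1 + (¼)*(-24) = -1 - 6 = -7)
20*(-110) + q = 20*(-110) - 7 = -2200 - 7 = -2207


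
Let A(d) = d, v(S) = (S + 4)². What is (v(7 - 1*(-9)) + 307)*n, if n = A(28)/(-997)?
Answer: -19796/997 ≈ -19.856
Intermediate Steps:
v(S) = (4 + S)²
n = -28/997 (n = 28/(-997) = 28*(-1/997) = -28/997 ≈ -0.028084)
(v(7 - 1*(-9)) + 307)*n = ((4 + (7 - 1*(-9)))² + 307)*(-28/997) = ((4 + (7 + 9))² + 307)*(-28/997) = ((4 + 16)² + 307)*(-28/997) = (20² + 307)*(-28/997) = (400 + 307)*(-28/997) = 707*(-28/997) = -19796/997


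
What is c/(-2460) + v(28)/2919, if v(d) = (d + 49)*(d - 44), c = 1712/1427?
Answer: -17181884/40662365 ≈ -0.42255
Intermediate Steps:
c = 1712/1427 (c = 1712*(1/1427) = 1712/1427 ≈ 1.1997)
v(d) = (-44 + d)*(49 + d) (v(d) = (49 + d)*(-44 + d) = (-44 + d)*(49 + d))
c/(-2460) + v(28)/2919 = (1712/1427)/(-2460) + (-2156 + 28² + 5*28)/2919 = (1712/1427)*(-1/2460) + (-2156 + 784 + 140)*(1/2919) = -428/877605 - 1232*1/2919 = -428/877605 - 176/417 = -17181884/40662365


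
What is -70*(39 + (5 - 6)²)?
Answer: -2800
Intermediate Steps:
-70*(39 + (5 - 6)²) = -70*(39 + (-1)²) = -70*(39 + 1) = -70*40 = -2800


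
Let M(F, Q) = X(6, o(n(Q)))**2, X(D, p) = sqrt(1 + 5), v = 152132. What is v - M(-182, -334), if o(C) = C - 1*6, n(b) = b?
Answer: 152126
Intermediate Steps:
o(C) = -6 + C (o(C) = C - 6 = -6 + C)
X(D, p) = sqrt(6)
M(F, Q) = 6 (M(F, Q) = (sqrt(6))**2 = 6)
v - M(-182, -334) = 152132 - 1*6 = 152132 - 6 = 152126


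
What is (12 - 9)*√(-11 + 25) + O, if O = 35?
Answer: 35 + 3*√14 ≈ 46.225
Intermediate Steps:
(12 - 9)*√(-11 + 25) + O = (12 - 9)*√(-11 + 25) + 35 = 3*√14 + 35 = 35 + 3*√14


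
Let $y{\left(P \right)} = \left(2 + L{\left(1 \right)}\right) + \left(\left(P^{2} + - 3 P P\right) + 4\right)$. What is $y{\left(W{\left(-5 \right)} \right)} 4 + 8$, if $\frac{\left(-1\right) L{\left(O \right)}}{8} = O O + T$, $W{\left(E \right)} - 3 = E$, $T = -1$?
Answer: $0$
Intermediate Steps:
$W{\left(E \right)} = 3 + E$
$L{\left(O \right)} = 8 - 8 O^{2}$ ($L{\left(O \right)} = - 8 \left(O O - 1\right) = - 8 \left(O^{2} - 1\right) = - 8 \left(-1 + O^{2}\right) = 8 - 8 O^{2}$)
$y{\left(P \right)} = 6 - 2 P^{2}$ ($y{\left(P \right)} = \left(2 + \left(8 - 8 \cdot 1^{2}\right)\right) + \left(\left(P^{2} + - 3 P P\right) + 4\right) = \left(2 + \left(8 - 8\right)\right) + \left(\left(P^{2} - 3 P^{2}\right) + 4\right) = \left(2 + \left(8 - 8\right)\right) - \left(-4 + 2 P^{2}\right) = \left(2 + 0\right) - \left(-4 + 2 P^{2}\right) = 2 - \left(-4 + 2 P^{2}\right) = 6 - 2 P^{2}$)
$y{\left(W{\left(-5 \right)} \right)} 4 + 8 = \left(6 - 2 \left(3 - 5\right)^{2}\right) 4 + 8 = \left(6 - 2 \left(-2\right)^{2}\right) 4 + 8 = \left(6 - 8\right) 4 + 8 = \left(-2\right) 4 + 8 = -8 + 8 = 0$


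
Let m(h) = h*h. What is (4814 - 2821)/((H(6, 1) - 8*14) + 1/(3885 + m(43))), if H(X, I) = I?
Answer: -11427862/636473 ≈ -17.955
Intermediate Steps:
m(h) = h**2
(4814 - 2821)/((H(6, 1) - 8*14) + 1/(3885 + m(43))) = (4814 - 2821)/((1 - 8*14) + 1/(3885 + 43**2)) = 1993/((1 - 112) + 1/(3885 + 1849)) = 1993/(-111 + 1/5734) = 1993/(-636473/5734) = 1993*(-5734/636473) = -11427862/636473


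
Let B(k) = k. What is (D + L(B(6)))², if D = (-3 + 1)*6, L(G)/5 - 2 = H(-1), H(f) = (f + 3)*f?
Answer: 144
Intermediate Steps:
H(f) = f*(3 + f) (H(f) = (3 + f)*f = f*(3 + f))
L(G) = 0 (L(G) = 10 + 5*(-(3 - 1)) = 10 + 5*(-1*2) = 10 + 5*(-2) = 10 - 10 = 0)
D = -12 (D = -2*6 = -12)
(D + L(B(6)))² = (-12 + 0)² = (-12)² = 144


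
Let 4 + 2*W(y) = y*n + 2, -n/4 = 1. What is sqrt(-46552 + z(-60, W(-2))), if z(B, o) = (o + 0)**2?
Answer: I*sqrt(46543) ≈ 215.74*I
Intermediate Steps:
n = -4 (n = -4*1 = -4)
W(y) = -1 - 2*y (W(y) = -2 + (y*(-4) + 2)/2 = -2 + (-4*y + 2)/2 = -2 + (2 - 4*y)/2 = -2 + (1 - 2*y) = -1 - 2*y)
z(B, o) = o**2
sqrt(-46552 + z(-60, W(-2))) = sqrt(-46552 + (-1 - 2*(-2))**2) = sqrt(-46552 + (-1 + 4)**2) = sqrt(-46552 + 3**2) = sqrt(-46552 + 9) = sqrt(-46543) = I*sqrt(46543)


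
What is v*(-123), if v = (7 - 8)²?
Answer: -123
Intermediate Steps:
v = 1 (v = (-1)² = 1)
v*(-123) = 1*(-123) = -123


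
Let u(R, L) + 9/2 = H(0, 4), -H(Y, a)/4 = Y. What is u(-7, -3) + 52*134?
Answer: 13927/2 ≈ 6963.5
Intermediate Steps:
H(Y, a) = -4*Y
u(R, L) = -9/2 (u(R, L) = -9/2 - 4*0 = -9/2 + 0 = -9/2)
u(-7, -3) + 52*134 = -9/2 + 52*134 = -9/2 + 6968 = 13927/2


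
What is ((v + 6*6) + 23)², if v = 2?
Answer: 3721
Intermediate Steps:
((v + 6*6) + 23)² = ((2 + 6*6) + 23)² = ((2 + 36) + 23)² = (38 + 23)² = 61² = 3721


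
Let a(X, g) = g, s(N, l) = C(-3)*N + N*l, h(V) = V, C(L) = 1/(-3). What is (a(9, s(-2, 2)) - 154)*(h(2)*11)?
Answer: -10384/3 ≈ -3461.3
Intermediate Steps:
C(L) = -⅓
s(N, l) = -N/3 + N*l
(a(9, s(-2, 2)) - 154)*(h(2)*11) = (-2*(-⅓ + 2) - 154)*(2*11) = (-2*5/3 - 154)*22 = (-10/3 - 154)*22 = -472/3*22 = -10384/3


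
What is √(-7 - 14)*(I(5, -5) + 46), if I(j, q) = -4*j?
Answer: 26*I*√21 ≈ 119.15*I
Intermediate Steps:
√(-7 - 14)*(I(5, -5) + 46) = √(-7 - 14)*(-4*5 + 46) = √(-21)*(-20 + 46) = (I*√21)*26 = 26*I*√21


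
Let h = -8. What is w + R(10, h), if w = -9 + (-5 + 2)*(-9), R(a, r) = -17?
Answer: 1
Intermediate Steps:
w = 18 (w = -9 - 3*(-9) = -9 + 27 = 18)
w + R(10, h) = 18 - 17 = 1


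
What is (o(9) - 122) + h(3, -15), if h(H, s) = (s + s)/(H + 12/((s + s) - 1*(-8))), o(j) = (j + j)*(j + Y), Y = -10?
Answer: -1370/9 ≈ -152.22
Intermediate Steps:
o(j) = 2*j*(-10 + j) (o(j) = (j + j)*(j - 10) = (2*j)*(-10 + j) = 2*j*(-10 + j))
h(H, s) = 2*s/(H + 12/(8 + 2*s)) (h(H, s) = (2*s)/(H + 12/(2*s + 8)) = (2*s)/(H + 12/(8 + 2*s)) = 2*s/(H + 12/(8 + 2*s)))
(o(9) - 122) + h(3, -15) = (2*9*(-10 + 9) - 122) + 2*(-15)*(4 - 15)/(6 + 4*3 + 3*(-15)) = (2*9*(-1) - 122) + 2*(-15)*(-11)/(6 + 12 - 45) = (-18 - 122) + 2*(-15)*(-11)/(-27) = -140 + 2*(-15)*(-1/27)*(-11) = -140 - 110/9 = -1370/9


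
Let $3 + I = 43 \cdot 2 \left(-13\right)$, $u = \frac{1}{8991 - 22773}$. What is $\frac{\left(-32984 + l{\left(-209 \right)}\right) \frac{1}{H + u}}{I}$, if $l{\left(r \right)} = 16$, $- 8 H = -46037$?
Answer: $\frac{139804608}{27355932271} \approx 0.0051106$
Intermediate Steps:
$H = \frac{46037}{8}$ ($H = \left(- \frac{1}{8}\right) \left(-46037\right) = \frac{46037}{8} \approx 5754.6$)
$u = - \frac{1}{13782}$ ($u = \frac{1}{-13782} = - \frac{1}{13782} \approx -7.2558 \cdot 10^{-5}$)
$I = -1121$ ($I = -3 + 43 \cdot 2 \left(-13\right) = -3 + 86 \left(-13\right) = -3 - 1118 = -1121$)
$\frac{\left(-32984 + l{\left(-209 \right)}\right) \frac{1}{H + u}}{I} = \frac{\left(-32984 + 16\right) \frac{1}{\frac{46037}{8} - \frac{1}{13782}}}{-1121} = - \frac{32968}{\frac{317240963}{55128}} \left(- \frac{1}{1121}\right) = \left(-32968\right) \frac{55128}{317240963} \left(- \frac{1}{1121}\right) = \left(- \frac{139804608}{24403151}\right) \left(- \frac{1}{1121}\right) = \frac{139804608}{27355932271}$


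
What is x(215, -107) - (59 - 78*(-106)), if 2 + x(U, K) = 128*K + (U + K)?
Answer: -21917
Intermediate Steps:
x(U, K) = -2 + U + 129*K (x(U, K) = -2 + (128*K + (U + K)) = -2 + (128*K + (K + U)) = -2 + (U + 129*K) = -2 + U + 129*K)
x(215, -107) - (59 - 78*(-106)) = (-2 + 215 + 129*(-107)) - (59 - 78*(-106)) = (-2 + 215 - 13803) - (59 + 8268) = -13590 - 1*8327 = -13590 - 8327 = -21917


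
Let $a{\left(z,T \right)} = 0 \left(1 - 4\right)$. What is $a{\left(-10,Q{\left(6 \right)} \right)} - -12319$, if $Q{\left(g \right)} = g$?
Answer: $12319$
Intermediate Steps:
$a{\left(z,T \right)} = 0$ ($a{\left(z,T \right)} = 0 \left(-3\right) = 0$)
$a{\left(-10,Q{\left(6 \right)} \right)} - -12319 = 0 - -12319 = 0 + 12319 = 12319$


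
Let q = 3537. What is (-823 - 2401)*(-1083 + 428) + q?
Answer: 2115257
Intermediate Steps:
(-823 - 2401)*(-1083 + 428) + q = (-823 - 2401)*(-1083 + 428) + 3537 = -3224*(-655) + 3537 = 2111720 + 3537 = 2115257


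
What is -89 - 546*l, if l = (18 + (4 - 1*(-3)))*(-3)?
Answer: 40861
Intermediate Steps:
l = -75 (l = (18 + (4 + 3))*(-3) = (18 + 7)*(-3) = 25*(-3) = -75)
-89 - 546*l = -89 - 546*(-75) = -89 + 40950 = 40861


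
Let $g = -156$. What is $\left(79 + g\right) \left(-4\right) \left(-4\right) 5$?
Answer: $-6160$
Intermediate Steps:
$\left(79 + g\right) \left(-4\right) \left(-4\right) 5 = \left(79 - 156\right) \left(-4\right) \left(-4\right) 5 = - 77 \cdot 16 \cdot 5 = \left(-77\right) 80 = -6160$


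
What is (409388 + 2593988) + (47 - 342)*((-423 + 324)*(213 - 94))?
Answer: 6478771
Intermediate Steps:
(409388 + 2593988) + (47 - 342)*((-423 + 324)*(213 - 94)) = 3003376 - (-29205)*119 = 3003376 - 295*(-11781) = 3003376 + 3475395 = 6478771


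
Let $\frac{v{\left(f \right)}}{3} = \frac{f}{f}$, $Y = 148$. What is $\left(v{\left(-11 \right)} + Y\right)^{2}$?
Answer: $22801$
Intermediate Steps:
$v{\left(f \right)} = 3$ ($v{\left(f \right)} = 3 \frac{f}{f} = 3 \cdot 1 = 3$)
$\left(v{\left(-11 \right)} + Y\right)^{2} = \left(3 + 148\right)^{2} = 151^{2} = 22801$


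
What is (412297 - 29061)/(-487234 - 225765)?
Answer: -54748/101857 ≈ -0.53750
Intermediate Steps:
(412297 - 29061)/(-487234 - 225765) = 383236/(-712999) = 383236*(-1/712999) = -54748/101857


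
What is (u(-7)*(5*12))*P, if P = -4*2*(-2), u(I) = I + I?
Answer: -13440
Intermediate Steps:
u(I) = 2*I
P = 16 (P = -8*(-2) = 16)
(u(-7)*(5*12))*P = ((2*(-7))*(5*12))*16 = -14*60*16 = -840*16 = -13440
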